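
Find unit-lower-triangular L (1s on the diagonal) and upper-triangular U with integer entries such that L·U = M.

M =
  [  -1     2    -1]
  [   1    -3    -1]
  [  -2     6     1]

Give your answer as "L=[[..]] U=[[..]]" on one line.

L=[[1,0,0],[-1,1,0],[2,-2,1]] U=[[-1,2,-1],[0,-1,-2],[0,0,-1]]

  R1 -= -1·R0 → [0,-1,-2]
  R2 -= 2·R0 → [0,2,3]
  R2 -= -2·R1 → [0,0,-1]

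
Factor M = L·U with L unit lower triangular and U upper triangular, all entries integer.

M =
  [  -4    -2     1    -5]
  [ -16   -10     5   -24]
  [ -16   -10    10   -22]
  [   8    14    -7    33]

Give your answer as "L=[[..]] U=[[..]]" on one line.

L=[[1,0,0,0],[4,1,0,0],[4,1,1,0],[-2,-5,0,1]] U=[[-4,-2,1,-5],[0,-2,1,-4],[0,0,5,2],[0,0,0,3]]

  R1 -= 4·R0 → [0,-2,1,-4]
  R2 -= 4·R0 → [0,-2,6,-2]
  R3 -= -2·R0 → [0,10,-5,23]
  R2 -= 1·R1 → [0,0,5,2]
  R3 -= -5·R1 → [0,0,0,3]
  R3 -= 0·R2 → [0,0,0,3]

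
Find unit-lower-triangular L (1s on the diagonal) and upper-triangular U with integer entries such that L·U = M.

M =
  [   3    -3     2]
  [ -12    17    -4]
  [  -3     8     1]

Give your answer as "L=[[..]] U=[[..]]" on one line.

L=[[1,0,0],[-4,1,0],[-1,1,1]] U=[[3,-3,2],[0,5,4],[0,0,-1]]

  R1 -= -4·R0 → [0,5,4]
  R2 -= -1·R0 → [0,5,3]
  R2 -= 1·R1 → [0,0,-1]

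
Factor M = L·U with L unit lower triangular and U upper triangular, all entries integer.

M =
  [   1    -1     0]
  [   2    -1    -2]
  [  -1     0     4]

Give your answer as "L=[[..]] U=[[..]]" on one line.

L=[[1,0,0],[2,1,0],[-1,-1,1]] U=[[1,-1,0],[0,1,-2],[0,0,2]]

  row1 -= 2·row0 → [0,1,-2]
  row2 -= -1·row0 → [0,-1,4]
  row2 -= -1·row1 → [0,0,2]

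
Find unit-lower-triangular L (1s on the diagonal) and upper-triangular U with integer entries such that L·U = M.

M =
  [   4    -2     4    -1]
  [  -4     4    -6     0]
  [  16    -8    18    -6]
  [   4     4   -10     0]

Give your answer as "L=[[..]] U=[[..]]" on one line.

L=[[1,0,0,0],[-1,1,0,0],[4,0,1,0],[1,3,-4,1]] U=[[4,-2,4,-1],[0,2,-2,-1],[0,0,2,-2],[0,0,0,-4]]

  r1 -= -1·r0 → [0,2,-2,-1]
  r2 -= 4·r0 → [0,0,2,-2]
  r3 -= 1·r0 → [0,6,-14,1]
  r2 -= 0·r1 → [0,0,2,-2]
  r3 -= 3·r1 → [0,0,-8,4]
  r3 -= -4·r2 → [0,0,0,-4]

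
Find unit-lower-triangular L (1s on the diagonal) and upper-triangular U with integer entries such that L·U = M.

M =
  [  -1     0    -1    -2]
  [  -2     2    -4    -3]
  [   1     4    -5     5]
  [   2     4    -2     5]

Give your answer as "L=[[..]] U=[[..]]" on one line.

L=[[1,0,0,0],[2,1,0,0],[-1,2,1,0],[-2,2,0,1]] U=[[-1,0,-1,-2],[0,2,-2,1],[0,0,-2,1],[0,0,0,-1]]

  r1 -= 2·r0 → [0,2,-2,1]
  r2 -= -1·r0 → [0,4,-6,3]
  r3 -= -2·r0 → [0,4,-4,1]
  r2 -= 2·r1 → [0,0,-2,1]
  r3 -= 2·r1 → [0,0,0,-1]
  r3 -= 0·r2 → [0,0,0,-1]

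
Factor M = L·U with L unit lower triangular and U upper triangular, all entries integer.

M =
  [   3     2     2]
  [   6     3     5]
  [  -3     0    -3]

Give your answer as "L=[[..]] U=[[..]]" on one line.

L=[[1,0,0],[2,1,0],[-1,-2,1]] U=[[3,2,2],[0,-1,1],[0,0,1]]

  R1 -= 2·R0 → [0,-1,1]
  R2 -= -1·R0 → [0,2,-1]
  R2 -= -2·R1 → [0,0,1]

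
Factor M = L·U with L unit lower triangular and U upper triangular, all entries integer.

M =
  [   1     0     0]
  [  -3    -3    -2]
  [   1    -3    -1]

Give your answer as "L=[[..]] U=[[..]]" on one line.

L=[[1,0,0],[-3,1,0],[1,1,1]] U=[[1,0,0],[0,-3,-2],[0,0,1]]

  R1 -= -3·R0 → [0,-3,-2]
  R2 -= 1·R0 → [0,-3,-1]
  R2 -= 1·R1 → [0,0,1]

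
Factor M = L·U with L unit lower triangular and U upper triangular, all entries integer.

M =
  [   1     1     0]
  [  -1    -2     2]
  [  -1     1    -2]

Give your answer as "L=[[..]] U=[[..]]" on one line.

  R1 -= -1·R0 → [0,-1,2]
  R2 -= -1·R0 → [0,2,-2]
  R2 -= -2·R1 → [0,0,2]

L=[[1,0,0],[-1,1,0],[-1,-2,1]] U=[[1,1,0],[0,-1,2],[0,0,2]]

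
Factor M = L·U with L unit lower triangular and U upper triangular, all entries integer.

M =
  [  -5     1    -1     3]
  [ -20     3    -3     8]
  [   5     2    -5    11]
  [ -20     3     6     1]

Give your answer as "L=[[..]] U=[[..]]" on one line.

  R1 -= 4·R0 → [0,-1,1,-4]
  R2 -= -1·R0 → [0,3,-6,14]
  R3 -= 4·R0 → [0,-1,10,-11]
  R2 -= -3·R1 → [0,0,-3,2]
  R3 -= 1·R1 → [0,0,9,-7]
  R3 -= -3·R2 → [0,0,0,-1]

L=[[1,0,0,0],[4,1,0,0],[-1,-3,1,0],[4,1,-3,1]] U=[[-5,1,-1,3],[0,-1,1,-4],[0,0,-3,2],[0,0,0,-1]]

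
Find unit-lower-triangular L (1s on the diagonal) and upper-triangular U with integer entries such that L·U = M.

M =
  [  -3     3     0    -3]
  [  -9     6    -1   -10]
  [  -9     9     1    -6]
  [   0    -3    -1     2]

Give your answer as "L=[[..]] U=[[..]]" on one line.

L=[[1,0,0,0],[3,1,0,0],[3,0,1,0],[0,1,0,1]] U=[[-3,3,0,-3],[0,-3,-1,-1],[0,0,1,3],[0,0,0,3]]

  R1 -= 3·R0 → [0,-3,-1,-1]
  R2 -= 3·R0 → [0,0,1,3]
  R3 -= 0·R0 → [0,-3,-1,2]
  R2 -= 0·R1 → [0,0,1,3]
  R3 -= 1·R1 → [0,0,0,3]
  R3 -= 0·R2 → [0,0,0,3]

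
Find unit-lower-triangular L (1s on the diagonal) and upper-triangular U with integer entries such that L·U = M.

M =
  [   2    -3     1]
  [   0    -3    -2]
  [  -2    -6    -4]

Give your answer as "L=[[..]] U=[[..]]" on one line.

L=[[1,0,0],[0,1,0],[-1,3,1]] U=[[2,-3,1],[0,-3,-2],[0,0,3]]

  r1 -= 0·r0 → [0,-3,-2]
  r2 -= -1·r0 → [0,-9,-3]
  r2 -= 3·r1 → [0,0,3]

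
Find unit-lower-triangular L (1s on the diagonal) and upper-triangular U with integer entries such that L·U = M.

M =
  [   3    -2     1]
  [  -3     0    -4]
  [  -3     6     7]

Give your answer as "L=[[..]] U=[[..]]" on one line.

L=[[1,0,0],[-1,1,0],[-1,-2,1]] U=[[3,-2,1],[0,-2,-3],[0,0,2]]

  r1 -= -1·r0 → [0,-2,-3]
  r2 -= -1·r0 → [0,4,8]
  r2 -= -2·r1 → [0,0,2]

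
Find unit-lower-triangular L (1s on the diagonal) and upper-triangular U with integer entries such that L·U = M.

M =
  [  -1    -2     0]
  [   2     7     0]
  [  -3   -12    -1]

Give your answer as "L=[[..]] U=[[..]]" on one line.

  R1 -= -2·R0 → [0,3,0]
  R2 -= 3·R0 → [0,-6,-1]
  R2 -= -2·R1 → [0,0,-1]

L=[[1,0,0],[-2,1,0],[3,-2,1]] U=[[-1,-2,0],[0,3,0],[0,0,-1]]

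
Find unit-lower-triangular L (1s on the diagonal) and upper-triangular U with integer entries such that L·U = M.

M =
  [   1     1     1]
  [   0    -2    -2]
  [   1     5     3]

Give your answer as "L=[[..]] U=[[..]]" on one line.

L=[[1,0,0],[0,1,0],[1,-2,1]] U=[[1,1,1],[0,-2,-2],[0,0,-2]]

  row1 -= 0·row0 → [0,-2,-2]
  row2 -= 1·row0 → [0,4,2]
  row2 -= -2·row1 → [0,0,-2]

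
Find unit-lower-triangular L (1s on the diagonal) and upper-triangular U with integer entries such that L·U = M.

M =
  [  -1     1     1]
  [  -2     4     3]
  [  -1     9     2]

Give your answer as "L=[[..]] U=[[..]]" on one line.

  row1 -= 2·row0 → [0,2,1]
  row2 -= 1·row0 → [0,8,1]
  row2 -= 4·row1 → [0,0,-3]

L=[[1,0,0],[2,1,0],[1,4,1]] U=[[-1,1,1],[0,2,1],[0,0,-3]]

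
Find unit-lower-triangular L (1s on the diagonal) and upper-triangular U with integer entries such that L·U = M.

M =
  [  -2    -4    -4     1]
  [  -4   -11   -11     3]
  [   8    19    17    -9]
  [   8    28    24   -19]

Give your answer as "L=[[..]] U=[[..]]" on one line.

  row1 -= 2·row0 → [0,-3,-3,1]
  row2 -= -4·row0 → [0,3,1,-5]
  row3 -= -4·row0 → [0,12,8,-15]
  row2 -= -1·row1 → [0,0,-2,-4]
  row3 -= -4·row1 → [0,0,-4,-11]
  row3 -= 2·row2 → [0,0,0,-3]

L=[[1,0,0,0],[2,1,0,0],[-4,-1,1,0],[-4,-4,2,1]] U=[[-2,-4,-4,1],[0,-3,-3,1],[0,0,-2,-4],[0,0,0,-3]]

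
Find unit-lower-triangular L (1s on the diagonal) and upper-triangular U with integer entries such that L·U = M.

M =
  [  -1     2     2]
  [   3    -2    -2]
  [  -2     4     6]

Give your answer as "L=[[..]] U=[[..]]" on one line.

  r1 -= -3·r0 → [0,4,4]
  r2 -= 2·r0 → [0,0,2]
  r2 -= 0·r1 → [0,0,2]

L=[[1,0,0],[-3,1,0],[2,0,1]] U=[[-1,2,2],[0,4,4],[0,0,2]]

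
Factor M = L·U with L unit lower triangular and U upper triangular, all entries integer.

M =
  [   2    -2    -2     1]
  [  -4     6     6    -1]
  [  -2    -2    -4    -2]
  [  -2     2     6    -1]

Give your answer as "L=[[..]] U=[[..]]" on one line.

L=[[1,0,0,0],[-2,1,0,0],[-1,-2,1,0],[-1,0,-2,1]] U=[[2,-2,-2,1],[0,2,2,1],[0,0,-2,1],[0,0,0,2]]

  r1 -= -2·r0 → [0,2,2,1]
  r2 -= -1·r0 → [0,-4,-6,-1]
  r3 -= -1·r0 → [0,0,4,0]
  r2 -= -2·r1 → [0,0,-2,1]
  r3 -= 0·r1 → [0,0,4,0]
  r3 -= -2·r2 → [0,0,0,2]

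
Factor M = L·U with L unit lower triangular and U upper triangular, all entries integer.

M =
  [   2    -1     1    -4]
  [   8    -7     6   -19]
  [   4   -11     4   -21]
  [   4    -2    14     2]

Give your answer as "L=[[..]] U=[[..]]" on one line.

L=[[1,0,0,0],[4,1,0,0],[2,3,1,0],[2,0,-3,1]] U=[[2,-1,1,-4],[0,-3,2,-3],[0,0,-4,-4],[0,0,0,-2]]

  R1 -= 4·R0 → [0,-3,2,-3]
  R2 -= 2·R0 → [0,-9,2,-13]
  R3 -= 2·R0 → [0,0,12,10]
  R2 -= 3·R1 → [0,0,-4,-4]
  R3 -= 0·R1 → [0,0,12,10]
  R3 -= -3·R2 → [0,0,0,-2]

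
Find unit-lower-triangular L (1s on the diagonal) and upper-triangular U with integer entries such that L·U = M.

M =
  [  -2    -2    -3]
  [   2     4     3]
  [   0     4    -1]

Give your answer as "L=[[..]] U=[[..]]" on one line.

  row1 -= -1·row0 → [0,2,0]
  row2 -= 0·row0 → [0,4,-1]
  row2 -= 2·row1 → [0,0,-1]

L=[[1,0,0],[-1,1,0],[0,2,1]] U=[[-2,-2,-3],[0,2,0],[0,0,-1]]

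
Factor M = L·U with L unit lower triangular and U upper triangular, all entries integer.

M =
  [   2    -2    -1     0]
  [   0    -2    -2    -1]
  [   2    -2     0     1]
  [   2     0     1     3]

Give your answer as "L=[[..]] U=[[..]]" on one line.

  row1 -= 0·row0 → [0,-2,-2,-1]
  row2 -= 1·row0 → [0,0,1,1]
  row3 -= 1·row0 → [0,2,2,3]
  row2 -= 0·row1 → [0,0,1,1]
  row3 -= -1·row1 → [0,0,0,2]
  row3 -= 0·row2 → [0,0,0,2]

L=[[1,0,0,0],[0,1,0,0],[1,0,1,0],[1,-1,0,1]] U=[[2,-2,-1,0],[0,-2,-2,-1],[0,0,1,1],[0,0,0,2]]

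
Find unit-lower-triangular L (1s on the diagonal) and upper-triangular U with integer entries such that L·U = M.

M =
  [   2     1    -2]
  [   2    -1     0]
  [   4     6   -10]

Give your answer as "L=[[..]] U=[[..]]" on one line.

L=[[1,0,0],[1,1,0],[2,-2,1]] U=[[2,1,-2],[0,-2,2],[0,0,-2]]

  R1 -= 1·R0 → [0,-2,2]
  R2 -= 2·R0 → [0,4,-6]
  R2 -= -2·R1 → [0,0,-2]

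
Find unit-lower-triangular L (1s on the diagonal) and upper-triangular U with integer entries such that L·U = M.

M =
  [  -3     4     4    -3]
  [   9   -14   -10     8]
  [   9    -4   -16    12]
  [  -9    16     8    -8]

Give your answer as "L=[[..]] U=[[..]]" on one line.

L=[[1,0,0,0],[-3,1,0,0],[-3,-4,1,0],[3,-2,0,1]] U=[[-3,4,4,-3],[0,-2,2,-1],[0,0,4,-1],[0,0,0,-1]]

  r1 -= -3·r0 → [0,-2,2,-1]
  r2 -= -3·r0 → [0,8,-4,3]
  r3 -= 3·r0 → [0,4,-4,1]
  r2 -= -4·r1 → [0,0,4,-1]
  r3 -= -2·r1 → [0,0,0,-1]
  r3 -= 0·r2 → [0,0,0,-1]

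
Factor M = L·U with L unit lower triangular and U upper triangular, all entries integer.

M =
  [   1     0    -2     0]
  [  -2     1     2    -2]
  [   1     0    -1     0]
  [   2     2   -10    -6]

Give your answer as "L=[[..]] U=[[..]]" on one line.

  R1 -= -2·R0 → [0,1,-2,-2]
  R2 -= 1·R0 → [0,0,1,0]
  R3 -= 2·R0 → [0,2,-6,-6]
  R2 -= 0·R1 → [0,0,1,0]
  R3 -= 2·R1 → [0,0,-2,-2]
  R3 -= -2·R2 → [0,0,0,-2]

L=[[1,0,0,0],[-2,1,0,0],[1,0,1,0],[2,2,-2,1]] U=[[1,0,-2,0],[0,1,-2,-2],[0,0,1,0],[0,0,0,-2]]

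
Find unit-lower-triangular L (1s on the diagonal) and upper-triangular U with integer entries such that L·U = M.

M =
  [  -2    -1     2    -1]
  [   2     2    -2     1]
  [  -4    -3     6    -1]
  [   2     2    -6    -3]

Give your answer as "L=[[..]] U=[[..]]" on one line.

  r1 -= -1·r0 → [0,1,0,0]
  r2 -= 2·r0 → [0,-1,2,1]
  r3 -= -1·r0 → [0,1,-4,-4]
  r2 -= -1·r1 → [0,0,2,1]
  r3 -= 1·r1 → [0,0,-4,-4]
  r3 -= -2·r2 → [0,0,0,-2]

L=[[1,0,0,0],[-1,1,0,0],[2,-1,1,0],[-1,1,-2,1]] U=[[-2,-1,2,-1],[0,1,0,0],[0,0,2,1],[0,0,0,-2]]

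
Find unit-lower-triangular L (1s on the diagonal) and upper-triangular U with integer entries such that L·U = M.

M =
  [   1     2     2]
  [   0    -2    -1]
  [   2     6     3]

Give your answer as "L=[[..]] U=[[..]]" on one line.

L=[[1,0,0],[0,1,0],[2,-1,1]] U=[[1,2,2],[0,-2,-1],[0,0,-2]]

  row1 -= 0·row0 → [0,-2,-1]
  row2 -= 2·row0 → [0,2,-1]
  row2 -= -1·row1 → [0,0,-2]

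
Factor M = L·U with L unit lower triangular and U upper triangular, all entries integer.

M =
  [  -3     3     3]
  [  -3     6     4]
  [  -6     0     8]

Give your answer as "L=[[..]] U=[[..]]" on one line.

  R1 -= 1·R0 → [0,3,1]
  R2 -= 2·R0 → [0,-6,2]
  R2 -= -2·R1 → [0,0,4]

L=[[1,0,0],[1,1,0],[2,-2,1]] U=[[-3,3,3],[0,3,1],[0,0,4]]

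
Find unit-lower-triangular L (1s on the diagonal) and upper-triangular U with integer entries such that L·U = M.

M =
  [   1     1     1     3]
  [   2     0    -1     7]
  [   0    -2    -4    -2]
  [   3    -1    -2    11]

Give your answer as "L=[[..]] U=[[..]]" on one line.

L=[[1,0,0,0],[2,1,0,0],[0,1,1,0],[3,2,-1,1]] U=[[1,1,1,3],[0,-2,-3,1],[0,0,-1,-3],[0,0,0,-3]]

  R1 -= 2·R0 → [0,-2,-3,1]
  R2 -= 0·R0 → [0,-2,-4,-2]
  R3 -= 3·R0 → [0,-4,-5,2]
  R2 -= 1·R1 → [0,0,-1,-3]
  R3 -= 2·R1 → [0,0,1,0]
  R3 -= -1·R2 → [0,0,0,-3]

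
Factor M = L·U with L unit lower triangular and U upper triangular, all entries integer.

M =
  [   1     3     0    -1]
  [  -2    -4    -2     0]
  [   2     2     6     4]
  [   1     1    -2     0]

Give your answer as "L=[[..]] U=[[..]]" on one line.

L=[[1,0,0,0],[-2,1,0,0],[2,-2,1,0],[1,-1,-2,1]] U=[[1,3,0,-1],[0,2,-2,-2],[0,0,2,2],[0,0,0,3]]

  r1 -= -2·r0 → [0,2,-2,-2]
  r2 -= 2·r0 → [0,-4,6,6]
  r3 -= 1·r0 → [0,-2,-2,1]
  r2 -= -2·r1 → [0,0,2,2]
  r3 -= -1·r1 → [0,0,-4,-1]
  r3 -= -2·r2 → [0,0,0,3]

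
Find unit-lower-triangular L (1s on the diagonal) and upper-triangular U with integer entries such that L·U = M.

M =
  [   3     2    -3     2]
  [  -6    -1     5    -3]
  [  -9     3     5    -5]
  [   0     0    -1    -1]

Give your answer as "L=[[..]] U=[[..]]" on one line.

L=[[1,0,0,0],[-2,1,0,0],[-3,3,1,0],[0,0,1,1]] U=[[3,2,-3,2],[0,3,-1,1],[0,0,-1,-2],[0,0,0,1]]

  r1 -= -2·r0 → [0,3,-1,1]
  r2 -= -3·r0 → [0,9,-4,1]
  r3 -= 0·r0 → [0,0,-1,-1]
  r2 -= 3·r1 → [0,0,-1,-2]
  r3 -= 0·r1 → [0,0,-1,-1]
  r3 -= 1·r2 → [0,0,0,1]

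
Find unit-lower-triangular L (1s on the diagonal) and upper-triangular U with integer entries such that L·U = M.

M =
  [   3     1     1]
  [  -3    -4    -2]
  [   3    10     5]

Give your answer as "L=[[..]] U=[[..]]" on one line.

L=[[1,0,0],[-1,1,0],[1,-3,1]] U=[[3,1,1],[0,-3,-1],[0,0,1]]

  R1 -= -1·R0 → [0,-3,-1]
  R2 -= 1·R0 → [0,9,4]
  R2 -= -3·R1 → [0,0,1]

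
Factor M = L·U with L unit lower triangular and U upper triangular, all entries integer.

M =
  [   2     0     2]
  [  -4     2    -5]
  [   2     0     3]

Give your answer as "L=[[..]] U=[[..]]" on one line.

L=[[1,0,0],[-2,1,0],[1,0,1]] U=[[2,0,2],[0,2,-1],[0,0,1]]

  row1 -= -2·row0 → [0,2,-1]
  row2 -= 1·row0 → [0,0,1]
  row2 -= 0·row1 → [0,0,1]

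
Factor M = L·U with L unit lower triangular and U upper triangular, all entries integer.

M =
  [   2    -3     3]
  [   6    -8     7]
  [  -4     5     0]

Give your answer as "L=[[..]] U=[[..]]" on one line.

L=[[1,0,0],[3,1,0],[-2,-1,1]] U=[[2,-3,3],[0,1,-2],[0,0,4]]

  row1 -= 3·row0 → [0,1,-2]
  row2 -= -2·row0 → [0,-1,6]
  row2 -= -1·row1 → [0,0,4]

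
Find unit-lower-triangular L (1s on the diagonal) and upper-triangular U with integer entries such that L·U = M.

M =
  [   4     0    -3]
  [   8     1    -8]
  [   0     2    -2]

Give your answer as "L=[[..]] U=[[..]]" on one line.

L=[[1,0,0],[2,1,0],[0,2,1]] U=[[4,0,-3],[0,1,-2],[0,0,2]]

  R1 -= 2·R0 → [0,1,-2]
  R2 -= 0·R0 → [0,2,-2]
  R2 -= 2·R1 → [0,0,2]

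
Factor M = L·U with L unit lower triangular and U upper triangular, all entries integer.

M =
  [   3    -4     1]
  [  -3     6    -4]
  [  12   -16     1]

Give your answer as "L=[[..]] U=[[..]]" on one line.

  R1 -= -1·R0 → [0,2,-3]
  R2 -= 4·R0 → [0,0,-3]
  R2 -= 0·R1 → [0,0,-3]

L=[[1,0,0],[-1,1,0],[4,0,1]] U=[[3,-4,1],[0,2,-3],[0,0,-3]]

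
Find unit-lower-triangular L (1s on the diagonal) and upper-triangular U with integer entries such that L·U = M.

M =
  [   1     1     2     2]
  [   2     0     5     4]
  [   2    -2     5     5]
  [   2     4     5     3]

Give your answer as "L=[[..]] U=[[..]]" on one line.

  r1 -= 2·r0 → [0,-2,1,0]
  r2 -= 2·r0 → [0,-4,1,1]
  r3 -= 2·r0 → [0,2,1,-1]
  r2 -= 2·r1 → [0,0,-1,1]
  r3 -= -1·r1 → [0,0,2,-1]
  r3 -= -2·r2 → [0,0,0,1]

L=[[1,0,0,0],[2,1,0,0],[2,2,1,0],[2,-1,-2,1]] U=[[1,1,2,2],[0,-2,1,0],[0,0,-1,1],[0,0,0,1]]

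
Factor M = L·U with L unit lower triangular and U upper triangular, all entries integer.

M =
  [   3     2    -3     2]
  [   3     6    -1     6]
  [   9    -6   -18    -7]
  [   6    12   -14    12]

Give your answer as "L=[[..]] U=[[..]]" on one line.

  row1 -= 1·row0 → [0,4,2,4]
  row2 -= 3·row0 → [0,-12,-9,-13]
  row3 -= 2·row0 → [0,8,-8,8]
  row2 -= -3·row1 → [0,0,-3,-1]
  row3 -= 2·row1 → [0,0,-12,0]
  row3 -= 4·row2 → [0,0,0,4]

L=[[1,0,0,0],[1,1,0,0],[3,-3,1,0],[2,2,4,1]] U=[[3,2,-3,2],[0,4,2,4],[0,0,-3,-1],[0,0,0,4]]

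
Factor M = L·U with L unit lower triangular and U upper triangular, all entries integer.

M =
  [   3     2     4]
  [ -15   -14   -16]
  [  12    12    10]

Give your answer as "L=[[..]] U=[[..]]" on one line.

L=[[1,0,0],[-5,1,0],[4,-1,1]] U=[[3,2,4],[0,-4,4],[0,0,-2]]

  r1 -= -5·r0 → [0,-4,4]
  r2 -= 4·r0 → [0,4,-6]
  r2 -= -1·r1 → [0,0,-2]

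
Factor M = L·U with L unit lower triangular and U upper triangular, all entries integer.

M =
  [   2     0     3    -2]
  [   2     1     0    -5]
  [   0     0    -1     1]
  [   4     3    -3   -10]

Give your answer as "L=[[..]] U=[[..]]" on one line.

L=[[1,0,0,0],[1,1,0,0],[0,0,1,0],[2,3,0,1]] U=[[2,0,3,-2],[0,1,-3,-3],[0,0,-1,1],[0,0,0,3]]

  row1 -= 1·row0 → [0,1,-3,-3]
  row2 -= 0·row0 → [0,0,-1,1]
  row3 -= 2·row0 → [0,3,-9,-6]
  row2 -= 0·row1 → [0,0,-1,1]
  row3 -= 3·row1 → [0,0,0,3]
  row3 -= 0·row2 → [0,0,0,3]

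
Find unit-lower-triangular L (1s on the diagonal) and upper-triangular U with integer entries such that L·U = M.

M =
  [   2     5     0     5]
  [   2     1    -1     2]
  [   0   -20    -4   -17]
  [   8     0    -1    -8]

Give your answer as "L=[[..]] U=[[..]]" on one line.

L=[[1,0,0,0],[1,1,0,0],[0,5,1,0],[4,5,4,1]] U=[[2,5,0,5],[0,-4,-1,-3],[0,0,1,-2],[0,0,0,-5]]

  R1 -= 1·R0 → [0,-4,-1,-3]
  R2 -= 0·R0 → [0,-20,-4,-17]
  R3 -= 4·R0 → [0,-20,-1,-28]
  R2 -= 5·R1 → [0,0,1,-2]
  R3 -= 5·R1 → [0,0,4,-13]
  R3 -= 4·R2 → [0,0,0,-5]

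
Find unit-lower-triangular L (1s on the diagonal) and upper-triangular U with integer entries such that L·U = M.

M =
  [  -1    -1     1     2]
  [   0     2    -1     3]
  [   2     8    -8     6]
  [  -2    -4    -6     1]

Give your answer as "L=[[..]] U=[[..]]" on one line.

  row1 -= 0·row0 → [0,2,-1,3]
  row2 -= -2·row0 → [0,6,-6,10]
  row3 -= 2·row0 → [0,-2,-8,-3]
  row2 -= 3·row1 → [0,0,-3,1]
  row3 -= -1·row1 → [0,0,-9,0]
  row3 -= 3·row2 → [0,0,0,-3]

L=[[1,0,0,0],[0,1,0,0],[-2,3,1,0],[2,-1,3,1]] U=[[-1,-1,1,2],[0,2,-1,3],[0,0,-3,1],[0,0,0,-3]]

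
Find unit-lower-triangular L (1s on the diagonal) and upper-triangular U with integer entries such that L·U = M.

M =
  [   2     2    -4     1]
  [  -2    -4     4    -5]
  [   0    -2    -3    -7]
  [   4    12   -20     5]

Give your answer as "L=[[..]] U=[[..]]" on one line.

L=[[1,0,0,0],[-1,1,0,0],[0,1,1,0],[2,-4,4,1]] U=[[2,2,-4,1],[0,-2,0,-4],[0,0,-3,-3],[0,0,0,-1]]

  R1 -= -1·R0 → [0,-2,0,-4]
  R2 -= 0·R0 → [0,-2,-3,-7]
  R3 -= 2·R0 → [0,8,-12,3]
  R2 -= 1·R1 → [0,0,-3,-3]
  R3 -= -4·R1 → [0,0,-12,-13]
  R3 -= 4·R2 → [0,0,0,-1]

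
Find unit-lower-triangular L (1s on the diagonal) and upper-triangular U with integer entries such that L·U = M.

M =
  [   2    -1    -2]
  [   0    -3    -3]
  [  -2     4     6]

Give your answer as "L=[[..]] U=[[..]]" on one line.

L=[[1,0,0],[0,1,0],[-1,-1,1]] U=[[2,-1,-2],[0,-3,-3],[0,0,1]]

  row1 -= 0·row0 → [0,-3,-3]
  row2 -= -1·row0 → [0,3,4]
  row2 -= -1·row1 → [0,0,1]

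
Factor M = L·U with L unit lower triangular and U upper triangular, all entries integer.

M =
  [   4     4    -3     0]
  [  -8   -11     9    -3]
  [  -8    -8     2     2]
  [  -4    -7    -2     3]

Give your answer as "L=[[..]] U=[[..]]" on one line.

  r1 -= -2·r0 → [0,-3,3,-3]
  r2 -= -2·r0 → [0,0,-4,2]
  r3 -= -1·r0 → [0,-3,-5,3]
  r2 -= 0·r1 → [0,0,-4,2]
  r3 -= 1·r1 → [0,0,-8,6]
  r3 -= 2·r2 → [0,0,0,2]

L=[[1,0,0,0],[-2,1,0,0],[-2,0,1,0],[-1,1,2,1]] U=[[4,4,-3,0],[0,-3,3,-3],[0,0,-4,2],[0,0,0,2]]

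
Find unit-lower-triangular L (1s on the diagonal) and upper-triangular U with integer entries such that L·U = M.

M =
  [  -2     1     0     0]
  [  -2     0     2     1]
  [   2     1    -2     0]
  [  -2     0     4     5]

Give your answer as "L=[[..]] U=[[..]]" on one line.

  r1 -= 1·r0 → [0,-1,2,1]
  r2 -= -1·r0 → [0,2,-2,0]
  r3 -= 1·r0 → [0,-1,4,5]
  r2 -= -2·r1 → [0,0,2,2]
  r3 -= 1·r1 → [0,0,2,4]
  r3 -= 1·r2 → [0,0,0,2]

L=[[1,0,0,0],[1,1,0,0],[-1,-2,1,0],[1,1,1,1]] U=[[-2,1,0,0],[0,-1,2,1],[0,0,2,2],[0,0,0,2]]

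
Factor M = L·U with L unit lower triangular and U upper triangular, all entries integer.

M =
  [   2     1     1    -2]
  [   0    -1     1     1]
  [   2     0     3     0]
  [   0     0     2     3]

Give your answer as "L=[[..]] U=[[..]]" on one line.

  row1 -= 0·row0 → [0,-1,1,1]
  row2 -= 1·row0 → [0,-1,2,2]
  row3 -= 0·row0 → [0,0,2,3]
  row2 -= 1·row1 → [0,0,1,1]
  row3 -= 0·row1 → [0,0,2,3]
  row3 -= 2·row2 → [0,0,0,1]

L=[[1,0,0,0],[0,1,0,0],[1,1,1,0],[0,0,2,1]] U=[[2,1,1,-2],[0,-1,1,1],[0,0,1,1],[0,0,0,1]]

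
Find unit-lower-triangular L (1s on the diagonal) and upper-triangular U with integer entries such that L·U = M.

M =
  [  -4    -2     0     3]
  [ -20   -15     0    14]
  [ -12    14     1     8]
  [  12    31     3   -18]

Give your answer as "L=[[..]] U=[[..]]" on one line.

  r1 -= 5·r0 → [0,-5,0,-1]
  r2 -= 3·r0 → [0,20,1,-1]
  r3 -= -3·r0 → [0,25,3,-9]
  r2 -= -4·r1 → [0,0,1,-5]
  r3 -= -5·r1 → [0,0,3,-14]
  r3 -= 3·r2 → [0,0,0,1]

L=[[1,0,0,0],[5,1,0,0],[3,-4,1,0],[-3,-5,3,1]] U=[[-4,-2,0,3],[0,-5,0,-1],[0,0,1,-5],[0,0,0,1]]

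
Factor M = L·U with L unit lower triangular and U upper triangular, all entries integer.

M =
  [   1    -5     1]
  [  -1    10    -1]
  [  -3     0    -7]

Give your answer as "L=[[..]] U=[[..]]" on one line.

L=[[1,0,0],[-1,1,0],[-3,-3,1]] U=[[1,-5,1],[0,5,0],[0,0,-4]]

  R1 -= -1·R0 → [0,5,0]
  R2 -= -3·R0 → [0,-15,-4]
  R2 -= -3·R1 → [0,0,-4]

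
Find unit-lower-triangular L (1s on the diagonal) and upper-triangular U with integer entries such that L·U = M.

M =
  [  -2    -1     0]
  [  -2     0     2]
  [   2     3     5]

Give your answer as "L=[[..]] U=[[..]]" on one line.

L=[[1,0,0],[1,1,0],[-1,2,1]] U=[[-2,-1,0],[0,1,2],[0,0,1]]

  R1 -= 1·R0 → [0,1,2]
  R2 -= -1·R0 → [0,2,5]
  R2 -= 2·R1 → [0,0,1]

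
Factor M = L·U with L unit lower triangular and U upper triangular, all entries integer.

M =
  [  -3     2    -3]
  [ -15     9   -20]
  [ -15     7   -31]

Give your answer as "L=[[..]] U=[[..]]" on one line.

L=[[1,0,0],[5,1,0],[5,3,1]] U=[[-3,2,-3],[0,-1,-5],[0,0,-1]]

  row1 -= 5·row0 → [0,-1,-5]
  row2 -= 5·row0 → [0,-3,-16]
  row2 -= 3·row1 → [0,0,-1]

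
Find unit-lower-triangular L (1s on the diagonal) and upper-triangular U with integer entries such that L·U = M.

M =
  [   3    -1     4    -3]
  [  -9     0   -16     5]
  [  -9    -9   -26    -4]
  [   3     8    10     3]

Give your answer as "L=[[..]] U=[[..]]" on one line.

  r1 -= -3·r0 → [0,-3,-4,-4]
  r2 -= -3·r0 → [0,-12,-14,-13]
  r3 -= 1·r0 → [0,9,6,6]
  r2 -= 4·r1 → [0,0,2,3]
  r3 -= -3·r1 → [0,0,-6,-6]
  r3 -= -3·r2 → [0,0,0,3]

L=[[1,0,0,0],[-3,1,0,0],[-3,4,1,0],[1,-3,-3,1]] U=[[3,-1,4,-3],[0,-3,-4,-4],[0,0,2,3],[0,0,0,3]]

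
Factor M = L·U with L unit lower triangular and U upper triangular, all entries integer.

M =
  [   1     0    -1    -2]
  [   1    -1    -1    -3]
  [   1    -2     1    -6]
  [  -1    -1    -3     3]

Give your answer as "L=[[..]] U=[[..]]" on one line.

L=[[1,0,0,0],[1,1,0,0],[1,2,1,0],[-1,1,-2,1]] U=[[1,0,-1,-2],[0,-1,0,-1],[0,0,2,-2],[0,0,0,-2]]

  r1 -= 1·r0 → [0,-1,0,-1]
  r2 -= 1·r0 → [0,-2,2,-4]
  r3 -= -1·r0 → [0,-1,-4,1]
  r2 -= 2·r1 → [0,0,2,-2]
  r3 -= 1·r1 → [0,0,-4,2]
  r3 -= -2·r2 → [0,0,0,-2]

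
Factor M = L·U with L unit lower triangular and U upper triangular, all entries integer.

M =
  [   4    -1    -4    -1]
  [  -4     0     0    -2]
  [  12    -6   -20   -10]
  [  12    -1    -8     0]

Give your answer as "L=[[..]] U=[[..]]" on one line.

L=[[1,0,0,0],[-1,1,0,0],[3,3,1,0],[3,-2,-1,1]] U=[[4,-1,-4,-1],[0,-1,-4,-3],[0,0,4,2],[0,0,0,-1]]

  r1 -= -1·r0 → [0,-1,-4,-3]
  r2 -= 3·r0 → [0,-3,-8,-7]
  r3 -= 3·r0 → [0,2,4,3]
  r2 -= 3·r1 → [0,0,4,2]
  r3 -= -2·r1 → [0,0,-4,-3]
  r3 -= -1·r2 → [0,0,0,-1]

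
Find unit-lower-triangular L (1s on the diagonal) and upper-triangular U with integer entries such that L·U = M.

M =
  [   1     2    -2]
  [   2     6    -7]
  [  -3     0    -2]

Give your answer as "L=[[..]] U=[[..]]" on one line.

L=[[1,0,0],[2,1,0],[-3,3,1]] U=[[1,2,-2],[0,2,-3],[0,0,1]]

  R1 -= 2·R0 → [0,2,-3]
  R2 -= -3·R0 → [0,6,-8]
  R2 -= 3·R1 → [0,0,1]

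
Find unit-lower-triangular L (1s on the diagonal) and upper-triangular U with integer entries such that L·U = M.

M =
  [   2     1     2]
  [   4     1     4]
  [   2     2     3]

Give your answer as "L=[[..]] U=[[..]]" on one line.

L=[[1,0,0],[2,1,0],[1,-1,1]] U=[[2,1,2],[0,-1,0],[0,0,1]]

  r1 -= 2·r0 → [0,-1,0]
  r2 -= 1·r0 → [0,1,1]
  r2 -= -1·r1 → [0,0,1]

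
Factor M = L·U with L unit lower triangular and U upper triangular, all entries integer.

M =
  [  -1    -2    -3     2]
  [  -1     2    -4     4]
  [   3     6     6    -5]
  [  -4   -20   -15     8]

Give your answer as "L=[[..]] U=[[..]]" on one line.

  r1 -= 1·r0 → [0,4,-1,2]
  r2 -= -3·r0 → [0,0,-3,1]
  r3 -= 4·r0 → [0,-12,-3,0]
  r2 -= 0·r1 → [0,0,-3,1]
  r3 -= -3·r1 → [0,0,-6,6]
  r3 -= 2·r2 → [0,0,0,4]

L=[[1,0,0,0],[1,1,0,0],[-3,0,1,0],[4,-3,2,1]] U=[[-1,-2,-3,2],[0,4,-1,2],[0,0,-3,1],[0,0,0,4]]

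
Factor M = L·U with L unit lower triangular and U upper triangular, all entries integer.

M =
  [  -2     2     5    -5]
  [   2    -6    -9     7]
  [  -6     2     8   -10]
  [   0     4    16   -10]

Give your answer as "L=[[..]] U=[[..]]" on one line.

L=[[1,0,0,0],[-1,1,0,0],[3,1,1,0],[0,-1,-4,1]] U=[[-2,2,5,-5],[0,-4,-4,2],[0,0,-3,3],[0,0,0,4]]

  row1 -= -1·row0 → [0,-4,-4,2]
  row2 -= 3·row0 → [0,-4,-7,5]
  row3 -= 0·row0 → [0,4,16,-10]
  row2 -= 1·row1 → [0,0,-3,3]
  row3 -= -1·row1 → [0,0,12,-8]
  row3 -= -4·row2 → [0,0,0,4]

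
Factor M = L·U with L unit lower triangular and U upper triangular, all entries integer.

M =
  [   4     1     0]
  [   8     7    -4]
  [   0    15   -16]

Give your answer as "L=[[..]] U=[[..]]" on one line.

L=[[1,0,0],[2,1,0],[0,3,1]] U=[[4,1,0],[0,5,-4],[0,0,-4]]

  r1 -= 2·r0 → [0,5,-4]
  r2 -= 0·r0 → [0,15,-16]
  r2 -= 3·r1 → [0,0,-4]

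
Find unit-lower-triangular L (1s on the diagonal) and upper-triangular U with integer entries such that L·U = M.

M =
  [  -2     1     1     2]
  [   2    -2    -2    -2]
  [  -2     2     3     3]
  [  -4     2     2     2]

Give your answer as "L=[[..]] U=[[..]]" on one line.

  r1 -= -1·r0 → [0,-1,-1,0]
  r2 -= 1·r0 → [0,1,2,1]
  r3 -= 2·r0 → [0,0,0,-2]
  r2 -= -1·r1 → [0,0,1,1]
  r3 -= 0·r1 → [0,0,0,-2]
  r3 -= 0·r2 → [0,0,0,-2]

L=[[1,0,0,0],[-1,1,0,0],[1,-1,1,0],[2,0,0,1]] U=[[-2,1,1,2],[0,-1,-1,0],[0,0,1,1],[0,0,0,-2]]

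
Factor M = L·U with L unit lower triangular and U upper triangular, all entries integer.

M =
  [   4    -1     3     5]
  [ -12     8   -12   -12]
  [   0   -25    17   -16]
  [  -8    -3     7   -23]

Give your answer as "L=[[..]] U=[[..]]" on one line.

L=[[1,0,0,0],[-3,1,0,0],[0,-5,1,0],[-2,-1,5,1]] U=[[4,-1,3,5],[0,5,-3,3],[0,0,2,-1],[0,0,0,-5]]

  row1 -= -3·row0 → [0,5,-3,3]
  row2 -= 0·row0 → [0,-25,17,-16]
  row3 -= -2·row0 → [0,-5,13,-13]
  row2 -= -5·row1 → [0,0,2,-1]
  row3 -= -1·row1 → [0,0,10,-10]
  row3 -= 5·row2 → [0,0,0,-5]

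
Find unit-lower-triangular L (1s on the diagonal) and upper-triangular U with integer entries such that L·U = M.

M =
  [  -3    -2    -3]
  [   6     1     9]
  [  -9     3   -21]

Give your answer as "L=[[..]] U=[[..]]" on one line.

  R1 -= -2·R0 → [0,-3,3]
  R2 -= 3·R0 → [0,9,-12]
  R2 -= -3·R1 → [0,0,-3]

L=[[1,0,0],[-2,1,0],[3,-3,1]] U=[[-3,-2,-3],[0,-3,3],[0,0,-3]]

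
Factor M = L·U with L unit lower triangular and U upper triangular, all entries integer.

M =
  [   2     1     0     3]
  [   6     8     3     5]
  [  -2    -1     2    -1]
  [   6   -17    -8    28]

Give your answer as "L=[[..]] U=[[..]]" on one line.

  row1 -= 3·row0 → [0,5,3,-4]
  row2 -= -1·row0 → [0,0,2,2]
  row3 -= 3·row0 → [0,-20,-8,19]
  row2 -= 0·row1 → [0,0,2,2]
  row3 -= -4·row1 → [0,0,4,3]
  row3 -= 2·row2 → [0,0,0,-1]

L=[[1,0,0,0],[3,1,0,0],[-1,0,1,0],[3,-4,2,1]] U=[[2,1,0,3],[0,5,3,-4],[0,0,2,2],[0,0,0,-1]]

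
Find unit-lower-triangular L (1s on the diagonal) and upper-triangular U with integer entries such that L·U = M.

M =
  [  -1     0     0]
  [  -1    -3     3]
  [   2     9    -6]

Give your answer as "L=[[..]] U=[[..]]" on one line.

  r1 -= 1·r0 → [0,-3,3]
  r2 -= -2·r0 → [0,9,-6]
  r2 -= -3·r1 → [0,0,3]

L=[[1,0,0],[1,1,0],[-2,-3,1]] U=[[-1,0,0],[0,-3,3],[0,0,3]]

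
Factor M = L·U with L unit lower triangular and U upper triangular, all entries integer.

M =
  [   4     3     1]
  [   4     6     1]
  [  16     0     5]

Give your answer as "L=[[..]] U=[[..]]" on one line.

L=[[1,0,0],[1,1,0],[4,-4,1]] U=[[4,3,1],[0,3,0],[0,0,1]]

  row1 -= 1·row0 → [0,3,0]
  row2 -= 4·row0 → [0,-12,1]
  row2 -= -4·row1 → [0,0,1]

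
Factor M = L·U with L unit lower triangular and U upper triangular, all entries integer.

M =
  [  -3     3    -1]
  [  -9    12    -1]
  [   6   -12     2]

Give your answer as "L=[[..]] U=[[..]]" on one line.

L=[[1,0,0],[3,1,0],[-2,-2,1]] U=[[-3,3,-1],[0,3,2],[0,0,4]]

  R1 -= 3·R0 → [0,3,2]
  R2 -= -2·R0 → [0,-6,0]
  R2 -= -2·R1 → [0,0,4]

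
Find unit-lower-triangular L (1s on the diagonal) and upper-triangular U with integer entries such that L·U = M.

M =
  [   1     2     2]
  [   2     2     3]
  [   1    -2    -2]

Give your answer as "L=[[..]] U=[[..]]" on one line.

  r1 -= 2·r0 → [0,-2,-1]
  r2 -= 1·r0 → [0,-4,-4]
  r2 -= 2·r1 → [0,0,-2]

L=[[1,0,0],[2,1,0],[1,2,1]] U=[[1,2,2],[0,-2,-1],[0,0,-2]]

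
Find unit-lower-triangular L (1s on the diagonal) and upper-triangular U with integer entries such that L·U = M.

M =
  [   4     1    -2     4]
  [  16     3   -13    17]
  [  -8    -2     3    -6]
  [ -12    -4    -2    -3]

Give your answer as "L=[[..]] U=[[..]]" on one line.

L=[[1,0,0,0],[4,1,0,0],[-2,0,1,0],[-3,1,3,1]] U=[[4,1,-2,4],[0,-1,-5,1],[0,0,-1,2],[0,0,0,2]]

  R1 -= 4·R0 → [0,-1,-5,1]
  R2 -= -2·R0 → [0,0,-1,2]
  R3 -= -3·R0 → [0,-1,-8,9]
  R2 -= 0·R1 → [0,0,-1,2]
  R3 -= 1·R1 → [0,0,-3,8]
  R3 -= 3·R2 → [0,0,0,2]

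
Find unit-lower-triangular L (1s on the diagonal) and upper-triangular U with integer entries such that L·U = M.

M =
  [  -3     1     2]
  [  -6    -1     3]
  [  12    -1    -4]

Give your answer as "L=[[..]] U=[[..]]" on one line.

  row1 -= 2·row0 → [0,-3,-1]
  row2 -= -4·row0 → [0,3,4]
  row2 -= -1·row1 → [0,0,3]

L=[[1,0,0],[2,1,0],[-4,-1,1]] U=[[-3,1,2],[0,-3,-1],[0,0,3]]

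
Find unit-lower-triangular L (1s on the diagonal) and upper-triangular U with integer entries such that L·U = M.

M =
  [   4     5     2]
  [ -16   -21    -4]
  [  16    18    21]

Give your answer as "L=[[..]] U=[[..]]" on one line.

L=[[1,0,0],[-4,1,0],[4,2,1]] U=[[4,5,2],[0,-1,4],[0,0,5]]

  R1 -= -4·R0 → [0,-1,4]
  R2 -= 4·R0 → [0,-2,13]
  R2 -= 2·R1 → [0,0,5]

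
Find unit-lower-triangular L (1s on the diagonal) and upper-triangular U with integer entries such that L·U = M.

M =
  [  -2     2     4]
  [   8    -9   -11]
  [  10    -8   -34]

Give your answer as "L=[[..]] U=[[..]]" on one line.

  R1 -= -4·R0 → [0,-1,5]
  R2 -= -5·R0 → [0,2,-14]
  R2 -= -2·R1 → [0,0,-4]

L=[[1,0,0],[-4,1,0],[-5,-2,1]] U=[[-2,2,4],[0,-1,5],[0,0,-4]]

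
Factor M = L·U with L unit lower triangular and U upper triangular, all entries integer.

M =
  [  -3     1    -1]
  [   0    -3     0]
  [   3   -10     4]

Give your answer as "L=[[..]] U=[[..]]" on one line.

  R1 -= 0·R0 → [0,-3,0]
  R2 -= -1·R0 → [0,-9,3]
  R2 -= 3·R1 → [0,0,3]

L=[[1,0,0],[0,1,0],[-1,3,1]] U=[[-3,1,-1],[0,-3,0],[0,0,3]]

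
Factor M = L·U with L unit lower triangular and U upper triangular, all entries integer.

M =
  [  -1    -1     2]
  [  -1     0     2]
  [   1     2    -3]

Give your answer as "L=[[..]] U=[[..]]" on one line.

L=[[1,0,0],[1,1,0],[-1,1,1]] U=[[-1,-1,2],[0,1,0],[0,0,-1]]

  r1 -= 1·r0 → [0,1,0]
  r2 -= -1·r0 → [0,1,-1]
  r2 -= 1·r1 → [0,0,-1]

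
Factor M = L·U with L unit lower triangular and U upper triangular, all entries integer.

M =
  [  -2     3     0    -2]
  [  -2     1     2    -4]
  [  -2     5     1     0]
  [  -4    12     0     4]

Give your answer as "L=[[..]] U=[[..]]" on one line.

L=[[1,0,0,0],[1,1,0,0],[1,-1,1,0],[2,-3,2,1]] U=[[-2,3,0,-2],[0,-2,2,-2],[0,0,3,0],[0,0,0,2]]

  row1 -= 1·row0 → [0,-2,2,-2]
  row2 -= 1·row0 → [0,2,1,2]
  row3 -= 2·row0 → [0,6,0,8]
  row2 -= -1·row1 → [0,0,3,0]
  row3 -= -3·row1 → [0,0,6,2]
  row3 -= 2·row2 → [0,0,0,2]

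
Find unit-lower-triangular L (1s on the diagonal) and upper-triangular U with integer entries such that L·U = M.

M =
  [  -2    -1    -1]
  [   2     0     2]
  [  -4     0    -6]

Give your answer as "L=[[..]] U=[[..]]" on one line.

L=[[1,0,0],[-1,1,0],[2,-2,1]] U=[[-2,-1,-1],[0,-1,1],[0,0,-2]]

  r1 -= -1·r0 → [0,-1,1]
  r2 -= 2·r0 → [0,2,-4]
  r2 -= -2·r1 → [0,0,-2]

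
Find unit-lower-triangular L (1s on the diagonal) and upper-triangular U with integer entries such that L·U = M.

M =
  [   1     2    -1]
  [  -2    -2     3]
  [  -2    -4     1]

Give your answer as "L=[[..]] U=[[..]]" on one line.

  R1 -= -2·R0 → [0,2,1]
  R2 -= -2·R0 → [0,0,-1]
  R2 -= 0·R1 → [0,0,-1]

L=[[1,0,0],[-2,1,0],[-2,0,1]] U=[[1,2,-1],[0,2,1],[0,0,-1]]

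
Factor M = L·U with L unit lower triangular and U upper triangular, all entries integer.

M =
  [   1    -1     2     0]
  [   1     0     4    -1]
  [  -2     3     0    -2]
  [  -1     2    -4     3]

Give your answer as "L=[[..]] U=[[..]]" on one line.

  R1 -= 1·R0 → [0,1,2,-1]
  R2 -= -2·R0 → [0,1,4,-2]
  R3 -= -1·R0 → [0,1,-2,3]
  R2 -= 1·R1 → [0,0,2,-1]
  R3 -= 1·R1 → [0,0,-4,4]
  R3 -= -2·R2 → [0,0,0,2]

L=[[1,0,0,0],[1,1,0,0],[-2,1,1,0],[-1,1,-2,1]] U=[[1,-1,2,0],[0,1,2,-1],[0,0,2,-1],[0,0,0,2]]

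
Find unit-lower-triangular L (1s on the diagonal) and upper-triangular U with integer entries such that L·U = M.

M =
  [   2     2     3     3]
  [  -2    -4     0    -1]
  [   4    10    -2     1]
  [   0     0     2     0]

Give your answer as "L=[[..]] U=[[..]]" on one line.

  R1 -= -1·R0 → [0,-2,3,2]
  R2 -= 2·R0 → [0,6,-8,-5]
  R3 -= 0·R0 → [0,0,2,0]
  R2 -= -3·R1 → [0,0,1,1]
  R3 -= 0·R1 → [0,0,2,0]
  R3 -= 2·R2 → [0,0,0,-2]

L=[[1,0,0,0],[-1,1,0,0],[2,-3,1,0],[0,0,2,1]] U=[[2,2,3,3],[0,-2,3,2],[0,0,1,1],[0,0,0,-2]]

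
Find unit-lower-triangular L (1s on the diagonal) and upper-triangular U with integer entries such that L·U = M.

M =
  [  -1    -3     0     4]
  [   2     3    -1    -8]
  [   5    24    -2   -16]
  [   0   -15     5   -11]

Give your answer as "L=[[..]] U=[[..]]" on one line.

  r1 -= -2·r0 → [0,-3,-1,0]
  r2 -= -5·r0 → [0,9,-2,4]
  r3 -= 0·r0 → [0,-15,5,-11]
  r2 -= -3·r1 → [0,0,-5,4]
  r3 -= 5·r1 → [0,0,10,-11]
  r3 -= -2·r2 → [0,0,0,-3]

L=[[1,0,0,0],[-2,1,0,0],[-5,-3,1,0],[0,5,-2,1]] U=[[-1,-3,0,4],[0,-3,-1,0],[0,0,-5,4],[0,0,0,-3]]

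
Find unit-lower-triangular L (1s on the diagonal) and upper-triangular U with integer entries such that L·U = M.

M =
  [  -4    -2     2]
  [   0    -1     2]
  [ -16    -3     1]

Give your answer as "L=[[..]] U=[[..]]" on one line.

L=[[1,0,0],[0,1,0],[4,-5,1]] U=[[-4,-2,2],[0,-1,2],[0,0,3]]

  r1 -= 0·r0 → [0,-1,2]
  r2 -= 4·r0 → [0,5,-7]
  r2 -= -5·r1 → [0,0,3]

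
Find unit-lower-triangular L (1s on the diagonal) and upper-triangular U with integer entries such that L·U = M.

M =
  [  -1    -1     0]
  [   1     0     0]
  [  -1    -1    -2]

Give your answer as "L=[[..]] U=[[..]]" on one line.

L=[[1,0,0],[-1,1,0],[1,0,1]] U=[[-1,-1,0],[0,-1,0],[0,0,-2]]

  row1 -= -1·row0 → [0,-1,0]
  row2 -= 1·row0 → [0,0,-2]
  row2 -= 0·row1 → [0,0,-2]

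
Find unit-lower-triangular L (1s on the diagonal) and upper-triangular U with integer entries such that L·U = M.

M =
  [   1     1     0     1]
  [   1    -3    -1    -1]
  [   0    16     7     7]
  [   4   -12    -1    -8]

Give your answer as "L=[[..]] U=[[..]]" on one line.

  row1 -= 1·row0 → [0,-4,-1,-2]
  row2 -= 0·row0 → [0,16,7,7]
  row3 -= 4·row0 → [0,-16,-1,-12]
  row2 -= -4·row1 → [0,0,3,-1]
  row3 -= 4·row1 → [0,0,3,-4]
  row3 -= 1·row2 → [0,0,0,-3]

L=[[1,0,0,0],[1,1,0,0],[0,-4,1,0],[4,4,1,1]] U=[[1,1,0,1],[0,-4,-1,-2],[0,0,3,-1],[0,0,0,-3]]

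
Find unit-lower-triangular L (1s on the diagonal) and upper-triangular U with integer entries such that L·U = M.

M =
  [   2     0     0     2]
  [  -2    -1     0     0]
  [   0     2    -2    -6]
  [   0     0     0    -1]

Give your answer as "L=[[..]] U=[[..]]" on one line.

L=[[1,0,0,0],[-1,1,0,0],[0,-2,1,0],[0,0,0,1]] U=[[2,0,0,2],[0,-1,0,2],[0,0,-2,-2],[0,0,0,-1]]

  row1 -= -1·row0 → [0,-1,0,2]
  row2 -= 0·row0 → [0,2,-2,-6]
  row3 -= 0·row0 → [0,0,0,-1]
  row2 -= -2·row1 → [0,0,-2,-2]
  row3 -= 0·row1 → [0,0,0,-1]
  row3 -= 0·row2 → [0,0,0,-1]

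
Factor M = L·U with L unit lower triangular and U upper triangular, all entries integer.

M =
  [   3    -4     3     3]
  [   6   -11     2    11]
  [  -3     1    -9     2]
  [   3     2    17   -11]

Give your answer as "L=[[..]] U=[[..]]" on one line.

L=[[1,0,0,0],[2,1,0,0],[-1,1,1,0],[1,-2,-3,1]] U=[[3,-4,3,3],[0,-3,-4,5],[0,0,-2,0],[0,0,0,-4]]

  row1 -= 2·row0 → [0,-3,-4,5]
  row2 -= -1·row0 → [0,-3,-6,5]
  row3 -= 1·row0 → [0,6,14,-14]
  row2 -= 1·row1 → [0,0,-2,0]
  row3 -= -2·row1 → [0,0,6,-4]
  row3 -= -3·row2 → [0,0,0,-4]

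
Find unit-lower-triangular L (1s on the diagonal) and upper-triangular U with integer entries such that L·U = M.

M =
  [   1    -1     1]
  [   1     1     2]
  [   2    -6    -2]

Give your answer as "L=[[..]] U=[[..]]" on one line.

  row1 -= 1·row0 → [0,2,1]
  row2 -= 2·row0 → [0,-4,-4]
  row2 -= -2·row1 → [0,0,-2]

L=[[1,0,0],[1,1,0],[2,-2,1]] U=[[1,-1,1],[0,2,1],[0,0,-2]]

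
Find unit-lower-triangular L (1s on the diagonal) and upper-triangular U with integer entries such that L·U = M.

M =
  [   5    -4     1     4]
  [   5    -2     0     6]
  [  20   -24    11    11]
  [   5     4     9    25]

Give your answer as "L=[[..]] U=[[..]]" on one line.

L=[[1,0,0,0],[1,1,0,0],[4,-4,1,0],[1,4,4,1]] U=[[5,-4,1,4],[0,2,-1,2],[0,0,3,3],[0,0,0,1]]

  R1 -= 1·R0 → [0,2,-1,2]
  R2 -= 4·R0 → [0,-8,7,-5]
  R3 -= 1·R0 → [0,8,8,21]
  R2 -= -4·R1 → [0,0,3,3]
  R3 -= 4·R1 → [0,0,12,13]
  R3 -= 4·R2 → [0,0,0,1]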